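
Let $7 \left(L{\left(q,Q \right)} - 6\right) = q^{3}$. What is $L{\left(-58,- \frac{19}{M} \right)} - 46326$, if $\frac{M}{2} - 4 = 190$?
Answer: $- \frac{519352}{7} \approx -74193.0$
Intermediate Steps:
$M = 388$ ($M = 8 + 2 \cdot 190 = 8 + 380 = 388$)
$L{\left(q,Q \right)} = 6 + \frac{q^{3}}{7}$
$L{\left(-58,- \frac{19}{M} \right)} - 46326 = \left(6 + \frac{\left(-58\right)^{3}}{7}\right) - 46326 = \left(6 + \frac{1}{7} \left(-195112\right)\right) - 46326 = \left(6 - \frac{195112}{7}\right) - 46326 = - \frac{195070}{7} - 46326 = - \frac{519352}{7}$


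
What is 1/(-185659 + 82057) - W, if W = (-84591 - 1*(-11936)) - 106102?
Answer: 18519582713/103602 ≈ 1.7876e+5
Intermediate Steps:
W = -178757 (W = (-84591 + 11936) - 106102 = -72655 - 106102 = -178757)
1/(-185659 + 82057) - W = 1/(-185659 + 82057) - 1*(-178757) = 1/(-103602) + 178757 = -1/103602 + 178757 = 18519582713/103602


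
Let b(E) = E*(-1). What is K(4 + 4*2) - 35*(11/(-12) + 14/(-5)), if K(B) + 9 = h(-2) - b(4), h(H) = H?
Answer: 1477/12 ≈ 123.08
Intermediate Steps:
b(E) = -E
K(B) = -7 (K(B) = -9 + (-2 - (-1)*4) = -9 + (-2 - 1*(-4)) = -9 + (-2 + 4) = -9 + 2 = -7)
K(4 + 4*2) - 35*(11/(-12) + 14/(-5)) = -7 - 35*(11/(-12) + 14/(-5)) = -7 - 35*(11*(-1/12) + 14*(-⅕)) = -7 - 35*(-11/12 - 14/5) = -7 - 35*(-223/60) = -7 + 1561/12 = 1477/12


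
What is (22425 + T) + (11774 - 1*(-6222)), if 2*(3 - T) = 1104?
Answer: 39872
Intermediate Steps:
T = -549 (T = 3 - ½*1104 = 3 - 552 = -549)
(22425 + T) + (11774 - 1*(-6222)) = (22425 - 549) + (11774 - 1*(-6222)) = 21876 + (11774 + 6222) = 21876 + 17996 = 39872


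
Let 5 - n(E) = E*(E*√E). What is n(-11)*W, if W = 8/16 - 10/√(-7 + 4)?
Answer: (3 + 20*I*√3)*(5 - 121*I*√11)/6 ≈ 2319.5 - 171.79*I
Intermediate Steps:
W = ½ + 10*I*√3/3 (W = 8*(1/16) - 10*(-I*√3/3) = ½ - 10*(-I*√3/3) = ½ - (-10)*I*√3/3 = ½ + 10*I*√3/3 ≈ 0.5 + 5.7735*I)
n(E) = 5 - E^(5/2) (n(E) = 5 - E*E*√E = 5 - E*E^(3/2) = 5 - E^(5/2))
n(-11)*W = (5 - (-11)^(5/2))*(½ + 10*I*√3/3) = (5 - 121*I*√11)*(½ + 10*I*√3/3) = (½ + 10*I*√3/3)*(5 - 121*I*√11)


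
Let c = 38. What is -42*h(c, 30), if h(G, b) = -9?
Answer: 378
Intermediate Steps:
-42*h(c, 30) = -42*(-9) = 378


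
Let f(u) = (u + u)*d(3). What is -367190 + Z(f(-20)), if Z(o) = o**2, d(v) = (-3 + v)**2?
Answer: -367190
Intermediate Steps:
f(u) = 0 (f(u) = (u + u)*(-3 + 3)**2 = (2*u)*0**2 = (2*u)*0 = 0)
-367190 + Z(f(-20)) = -367190 + 0**2 = -367190 + 0 = -367190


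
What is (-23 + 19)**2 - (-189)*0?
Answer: 16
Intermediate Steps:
(-23 + 19)**2 - (-189)*0 = (-4)**2 - 1*0 = 16 + 0 = 16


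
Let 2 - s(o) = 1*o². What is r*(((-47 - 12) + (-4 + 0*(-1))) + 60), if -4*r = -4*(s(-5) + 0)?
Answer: 69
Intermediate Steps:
s(o) = 2 - o²
r = -23 (r = -(-1)*((2 - 1*(-5)²) + 0) = -(-1)*((2 - 1*25) + 0) = -(-1)*((2 - 25) + 0) = -(-1)*(-23 + 0) = -(-1)*(-23) = -¼*92 = -23)
r*(((-47 - 12) + (-4 + 0*(-1))) + 60) = -23*(((-47 - 12) + (-4 + 0*(-1))) + 60) = -23*((-59 + (-4 + 0)) + 60) = -23*((-59 - 4) + 60) = -23*(-63 + 60) = -23*(-3) = 69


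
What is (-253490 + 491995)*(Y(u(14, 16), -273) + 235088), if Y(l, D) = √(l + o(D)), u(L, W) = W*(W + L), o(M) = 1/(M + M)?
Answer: 56069663440 + 238505*√143095134/546 ≈ 5.6075e+10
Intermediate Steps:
o(M) = 1/(2*M)
u(L, W) = W*(L + W)
Y(l, D) = √(l + 1/(2*D))
(-253490 + 491995)*(Y(u(14, 16), -273) + 235088) = (-253490 + 491995)*(√(2/(-273) + 4*(16*(14 + 16)))/2 + 235088) = 238505*(√(2*(-1/273) + 4*(16*30))/2 + 235088) = 238505*(√(-2/273 + 4*480)/2 + 235088) = 238505*(√(-2/273 + 1920)/2 + 235088) = 238505*(√(524158/273)/2 + 235088) = 238505*((√143095134/273)/2 + 235088) = 238505*(√143095134/546 + 235088) = 238505*(235088 + √143095134/546) = 56069663440 + 238505*√143095134/546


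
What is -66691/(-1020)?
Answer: 3923/60 ≈ 65.383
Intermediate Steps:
-66691/(-1020) = -66691*(-1)/1020 = -1*(-3923/60) = 3923/60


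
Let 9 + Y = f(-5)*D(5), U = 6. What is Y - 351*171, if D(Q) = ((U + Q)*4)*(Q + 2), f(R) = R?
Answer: -61570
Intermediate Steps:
D(Q) = (2 + Q)*(24 + 4*Q) (D(Q) = ((6 + Q)*4)*(Q + 2) = (24 + 4*Q)*(2 + Q) = (2 + Q)*(24 + 4*Q))
Y = -1549 (Y = -9 - 5*(48 + 4*5**2 + 32*5) = -9 - 5*(48 + 4*25 + 160) = -9 - 5*(48 + 100 + 160) = -9 - 5*308 = -9 - 1540 = -1549)
Y - 351*171 = -1549 - 351*171 = -1549 - 60021 = -61570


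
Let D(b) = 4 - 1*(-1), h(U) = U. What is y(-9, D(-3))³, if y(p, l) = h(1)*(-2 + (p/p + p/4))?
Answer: -2197/64 ≈ -34.328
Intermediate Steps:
D(b) = 5 (D(b) = 4 + 1 = 5)
y(p, l) = -1 + p/4 (y(p, l) = 1*(-2 + (p/p + p/4)) = 1*(-2 + (1 + p*(¼))) = 1*(-2 + (1 + p/4)) = 1*(-1 + p/4) = -1 + p/4)
y(-9, D(-3))³ = (-1 + (¼)*(-9))³ = (-1 - 9/4)³ = (-13/4)³ = -2197/64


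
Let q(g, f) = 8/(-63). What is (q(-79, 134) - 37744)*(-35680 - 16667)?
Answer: 41491628120/21 ≈ 1.9758e+9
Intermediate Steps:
q(g, f) = -8/63 (q(g, f) = 8*(-1/63) = -8/63)
(q(-79, 134) - 37744)*(-35680 - 16667) = (-8/63 - 37744)*(-35680 - 16667) = -2377880/63*(-52347) = 41491628120/21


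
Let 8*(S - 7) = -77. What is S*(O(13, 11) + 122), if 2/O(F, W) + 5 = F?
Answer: -10269/32 ≈ -320.91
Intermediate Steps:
S = -21/8 (S = 7 + (⅛)*(-77) = 7 - 77/8 = -21/8 ≈ -2.6250)
O(F, W) = 2/(-5 + F)
S*(O(13, 11) + 122) = -21*(2/(-5 + 13) + 122)/8 = -21*(2/8 + 122)/8 = -21*(2*(⅛) + 122)/8 = -21*(¼ + 122)/8 = -21/8*489/4 = -10269/32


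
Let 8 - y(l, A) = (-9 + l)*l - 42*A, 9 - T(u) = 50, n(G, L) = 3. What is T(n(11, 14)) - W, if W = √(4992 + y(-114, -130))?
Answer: -41 - I*√14482 ≈ -41.0 - 120.34*I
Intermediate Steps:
T(u) = -41 (T(u) = 9 - 1*50 = 9 - 50 = -41)
y(l, A) = 8 + 42*A - l*(-9 + l) (y(l, A) = 8 - ((-9 + l)*l - 42*A) = 8 - (l*(-9 + l) - 42*A) = 8 - (-42*A + l*(-9 + l)) = 8 + (42*A - l*(-9 + l)) = 8 + 42*A - l*(-9 + l))
W = I*√14482 (W = √(4992 + (8 - 1*(-114)² + 9*(-114) + 42*(-130))) = √(4992 + (8 - 1*12996 - 1026 - 5460)) = √(4992 + (8 - 12996 - 1026 - 5460)) = √(4992 - 19474) = √(-14482) = I*√14482 ≈ 120.34*I)
T(n(11, 14)) - W = -41 - I*√14482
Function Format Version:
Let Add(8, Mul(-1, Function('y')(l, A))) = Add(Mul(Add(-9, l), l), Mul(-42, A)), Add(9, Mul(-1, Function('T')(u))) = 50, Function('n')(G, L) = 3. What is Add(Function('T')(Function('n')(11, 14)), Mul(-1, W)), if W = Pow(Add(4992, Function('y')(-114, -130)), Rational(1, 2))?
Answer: Add(-41, Mul(-1, I, Pow(14482, Rational(1, 2)))) ≈ Add(-41.000, Mul(-120.34, I))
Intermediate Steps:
Function('T')(u) = -41 (Function('T')(u) = Add(9, Mul(-1, 50)) = Add(9, -50) = -41)
Function('y')(l, A) = Add(8, Mul(42, A), Mul(-1, l, Add(-9, l))) (Function('y')(l, A) = Add(8, Mul(-1, Add(Mul(Add(-9, l), l), Mul(-42, A)))) = Add(8, Mul(-1, Add(Mul(l, Add(-9, l)), Mul(-42, A)))) = Add(8, Mul(-1, Add(Mul(-42, A), Mul(l, Add(-9, l))))) = Add(8, Add(Mul(42, A), Mul(-1, l, Add(-9, l)))) = Add(8, Mul(42, A), Mul(-1, l, Add(-9, l))))
W = Mul(I, Pow(14482, Rational(1, 2))) (W = Pow(Add(4992, Add(8, Mul(-1, Pow(-114, 2)), Mul(9, -114), Mul(42, -130))), Rational(1, 2)) = Pow(Add(4992, Add(8, Mul(-1, 12996), -1026, -5460)), Rational(1, 2)) = Pow(Add(4992, Add(8, -12996, -1026, -5460)), Rational(1, 2)) = Pow(Add(4992, -19474), Rational(1, 2)) = Pow(-14482, Rational(1, 2)) = Mul(I, Pow(14482, Rational(1, 2))) ≈ Mul(120.34, I))
Add(Function('T')(Function('n')(11, 14)), Mul(-1, W)) = Add(-41, Mul(-1, Mul(I, Pow(14482, Rational(1, 2))))) = Add(-41, Mul(-1, I, Pow(14482, Rational(1, 2))))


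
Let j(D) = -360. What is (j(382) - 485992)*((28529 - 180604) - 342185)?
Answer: 240384339520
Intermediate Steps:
(j(382) - 485992)*((28529 - 180604) - 342185) = (-360 - 485992)*((28529 - 180604) - 342185) = -486352*(-152075 - 342185) = -486352*(-494260) = 240384339520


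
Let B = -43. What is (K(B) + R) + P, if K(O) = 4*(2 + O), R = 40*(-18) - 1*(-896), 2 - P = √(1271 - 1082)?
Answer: 14 - 3*√21 ≈ 0.25227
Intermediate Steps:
P = 2 - 3*√21 (P = 2 - √(1271 - 1082) = 2 - √189 = 2 - 3*√21 ≈ -11.748)
R = 176 (R = -720 + 896 = 176)
K(O) = 8 + 4*O
(K(B) + R) + P = ((8 + 4*(-43)) + 176) + (2 - 3*√21) = ((8 - 172) + 176) + (2 - 3*√21) = (-164 + 176) + (2 - 3*√21) = 12 + (2 - 3*√21) = 14 - 3*√21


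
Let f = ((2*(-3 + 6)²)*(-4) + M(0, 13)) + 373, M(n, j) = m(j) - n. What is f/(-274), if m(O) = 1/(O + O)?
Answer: -7827/7124 ≈ -1.0987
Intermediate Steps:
m(O) = 1/(2*O)
M(n, j) = 1/(2*j) - n
f = 7827/26 (f = ((2*(-3 + 6)²)*(-4) + ((½)/13 - 1*0)) + 373 = ((2*3²)*(-4) + ((½)*(1/13) + 0)) + 373 = ((2*9)*(-4) + (1/26 + 0)) + 373 = (18*(-4) + 1/26) + 373 = (-72 + 1/26) + 373 = -1871/26 + 373 = 7827/26 ≈ 301.04)
f/(-274) = (7827/26)/(-274) = -1/274*7827/26 = -7827/7124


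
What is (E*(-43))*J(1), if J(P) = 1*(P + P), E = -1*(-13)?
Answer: -1118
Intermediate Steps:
E = 13
J(P) = 2*P (J(P) = 1*(2*P) = 2*P)
(E*(-43))*J(1) = (13*(-43))*(2*1) = -559*2 = -1118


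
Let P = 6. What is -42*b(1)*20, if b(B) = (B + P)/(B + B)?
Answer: -2940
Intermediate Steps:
b(B) = (6 + B)/(2*B) (b(B) = (B + 6)/(B + B) = (6 + B)/((2*B)) = (6 + B)*(1/(2*B)) = (6 + B)/(2*B))
-42*b(1)*20 = -21*(6 + 1)/1*20 = -21*7*20 = -42*7/2*20 = -147*20 = -2940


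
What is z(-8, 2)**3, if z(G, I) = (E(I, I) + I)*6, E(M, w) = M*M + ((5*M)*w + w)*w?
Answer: 27000000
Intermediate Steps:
E(M, w) = M**2 + w*(w + 5*M*w) (E(M, w) = M**2 + (5*M*w + w)*w = M**2 + (w + 5*M*w)*w = M**2 + w*(w + 5*M*w))
z(G, I) = 6*I + 12*I**2 + 30*I**3 (z(G, I) = ((I**2 + I**2 + 5*I*I**2) + I)*6 = ((I**2 + I**2 + 5*I**3) + I)*6 = ((2*I**2 + 5*I**3) + I)*6 = (I + 2*I**2 + 5*I**3)*6 = 6*I + 12*I**2 + 30*I**3)
z(-8, 2)**3 = (6*2*(1 + 2*2 + 5*2**2))**3 = (6*2*(1 + 4 + 5*4))**3 = (6*2*(1 + 4 + 20))**3 = (6*2*25)**3 = 300**3 = 27000000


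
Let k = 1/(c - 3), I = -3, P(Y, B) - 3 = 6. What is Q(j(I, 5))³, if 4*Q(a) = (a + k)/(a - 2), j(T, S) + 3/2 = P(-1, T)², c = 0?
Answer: 857375/51478848 ≈ 0.016655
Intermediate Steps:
P(Y, B) = 9 (P(Y, B) = 3 + 6 = 9)
k = -⅓ (k = 1/(0 - 3) = 1/(-3) = -⅓ ≈ -0.33333)
j(T, S) = 159/2 (j(T, S) = -3/2 + 9² = -3/2 + 81 = 159/2)
Q(a) = (-⅓ + a)/(4*(-2 + a)) (Q(a) = ((a - ⅓)/(a - 2))/4 = ((-⅓ + a)/(-2 + a))/4 = (-⅓ + a)/(4*(-2 + a)))
Q(j(I, 5))³ = ((-1 + 3*(159/2))/(12*(-2 + 159/2)))³ = ((-1 + 477/2)/(12*(155/2)))³ = ((1/12)*(2/155)*(475/2))³ = (95/372)³ = 857375/51478848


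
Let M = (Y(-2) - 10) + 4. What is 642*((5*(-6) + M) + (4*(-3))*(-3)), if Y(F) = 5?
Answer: 3210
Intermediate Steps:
M = -1 (M = (5 - 10) + 4 = -5 + 4 = -1)
642*((5*(-6) + M) + (4*(-3))*(-3)) = 642*((5*(-6) - 1) + (4*(-3))*(-3)) = 642*((-30 - 1) - 12*(-3)) = 642*(-31 + 36) = 642*5 = 3210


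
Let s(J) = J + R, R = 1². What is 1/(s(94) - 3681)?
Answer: -1/3586 ≈ -0.00027886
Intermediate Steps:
R = 1
s(J) = 1 + J (s(J) = J + 1 = 1 + J)
1/(s(94) - 3681) = 1/((1 + 94) - 3681) = 1/(95 - 3681) = 1/(-3586) = -1/3586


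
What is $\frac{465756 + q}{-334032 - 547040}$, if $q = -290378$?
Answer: $- \frac{87689}{440536} \approx -0.19905$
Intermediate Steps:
$\frac{465756 + q}{-334032 - 547040} = \frac{465756 - 290378}{-334032 - 547040} = \frac{175378}{-881072} = 175378 \left(- \frac{1}{881072}\right) = - \frac{87689}{440536}$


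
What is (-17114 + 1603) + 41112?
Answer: 25601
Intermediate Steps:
(-17114 + 1603) + 41112 = -15511 + 41112 = 25601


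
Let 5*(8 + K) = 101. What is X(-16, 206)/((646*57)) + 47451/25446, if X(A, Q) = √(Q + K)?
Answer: 15817/8482 + √5455/184110 ≈ 1.8652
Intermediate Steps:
K = 61/5 (K = -8 + (⅕)*101 = -8 + 101/5 = 61/5 ≈ 12.200)
X(A, Q) = √(61/5 + Q) (X(A, Q) = √(Q + 61/5) = √(61/5 + Q))
X(-16, 206)/((646*57)) + 47451/25446 = (√(305 + 25*206)/5)/((646*57)) + 47451/25446 = (√(305 + 5150)/5)/36822 + 47451*(1/25446) = (√5455/5)*(1/36822) + 15817/8482 = √5455/184110 + 15817/8482 = 15817/8482 + √5455/184110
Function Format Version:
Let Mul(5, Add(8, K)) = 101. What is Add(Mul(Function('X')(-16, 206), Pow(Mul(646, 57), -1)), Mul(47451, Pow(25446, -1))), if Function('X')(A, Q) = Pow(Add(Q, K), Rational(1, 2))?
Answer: Add(Rational(15817, 8482), Mul(Rational(1, 184110), Pow(5455, Rational(1, 2)))) ≈ 1.8652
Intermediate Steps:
K = Rational(61, 5) (K = Add(-8, Mul(Rational(1, 5), 101)) = Add(-8, Rational(101, 5)) = Rational(61, 5) ≈ 12.200)
Function('X')(A, Q) = Pow(Add(Rational(61, 5), Q), Rational(1, 2)) (Function('X')(A, Q) = Pow(Add(Q, Rational(61, 5)), Rational(1, 2)) = Pow(Add(Rational(61, 5), Q), Rational(1, 2)))
Add(Mul(Function('X')(-16, 206), Pow(Mul(646, 57), -1)), Mul(47451, Pow(25446, -1))) = Add(Mul(Mul(Rational(1, 5), Pow(Add(305, Mul(25, 206)), Rational(1, 2))), Pow(Mul(646, 57), -1)), Mul(47451, Pow(25446, -1))) = Add(Mul(Mul(Rational(1, 5), Pow(Add(305, 5150), Rational(1, 2))), Pow(36822, -1)), Mul(47451, Rational(1, 25446))) = Add(Mul(Mul(Rational(1, 5), Pow(5455, Rational(1, 2))), Rational(1, 36822)), Rational(15817, 8482)) = Add(Mul(Rational(1, 184110), Pow(5455, Rational(1, 2))), Rational(15817, 8482)) = Add(Rational(15817, 8482), Mul(Rational(1, 184110), Pow(5455, Rational(1, 2))))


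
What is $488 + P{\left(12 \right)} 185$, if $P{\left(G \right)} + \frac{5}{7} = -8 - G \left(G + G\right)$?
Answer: $- \frac{380829}{7} \approx -54404.0$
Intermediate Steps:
$P{\left(G \right)} = - \frac{61}{7} - 2 G^{2}$ ($P{\left(G \right)} = - \frac{5}{7} - \left(8 + G \left(G + G\right)\right) = - \frac{5}{7} - \left(8 + G 2 G\right) = - \frac{5}{7} - \left(8 + 2 G^{2}\right) = - \frac{61}{7} - 2 G^{2}$)
$488 + P{\left(12 \right)} 185 = 488 + \left(- \frac{61}{7} - 2 \cdot 12^{2}\right) 185 = 488 + \left(- \frac{61}{7} - 288\right) 185 = 488 - \frac{384245}{7} = - \frac{380829}{7}$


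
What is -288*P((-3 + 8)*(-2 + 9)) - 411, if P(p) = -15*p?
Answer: 150789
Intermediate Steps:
-288*P((-3 + 8)*(-2 + 9)) - 411 = -(-4320)*(-3 + 8)*(-2 + 9) - 411 = -(-4320)*5*7 - 411 = -(-4320)*35 - 411 = -288*(-525) - 411 = 151200 - 411 = 150789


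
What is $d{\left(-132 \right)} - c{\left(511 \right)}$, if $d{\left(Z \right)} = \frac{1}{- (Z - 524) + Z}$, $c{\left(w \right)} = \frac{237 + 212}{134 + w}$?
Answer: $- \frac{234631}{337980} \approx -0.69422$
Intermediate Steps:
$c{\left(w \right)} = \frac{449}{134 + w}$
$d{\left(Z \right)} = \frac{1}{524}$ ($d{\left(Z \right)} = \frac{1}{- (-524 + Z) + Z} = \frac{1}{\left(524 - Z\right) + Z} = \frac{1}{524}$)
$d{\left(-132 \right)} - c{\left(511 \right)} = \frac{1}{524} - \frac{449}{134 + 511} = \frac{1}{524} - \frac{449}{645} = - \frac{234631}{337980}$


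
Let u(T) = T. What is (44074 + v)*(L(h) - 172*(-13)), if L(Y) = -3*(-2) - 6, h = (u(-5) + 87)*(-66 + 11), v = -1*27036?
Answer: 38096968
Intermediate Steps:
v = -27036
h = -4510 (h = (-5 + 87)*(-66 + 11) = 82*(-55) = -4510)
L(Y) = 0 (L(Y) = 6 - 6 = 0)
(44074 + v)*(L(h) - 172*(-13)) = (44074 - 27036)*(0 - 172*(-13)) = 17038*(0 + 2236) = 17038*2236 = 38096968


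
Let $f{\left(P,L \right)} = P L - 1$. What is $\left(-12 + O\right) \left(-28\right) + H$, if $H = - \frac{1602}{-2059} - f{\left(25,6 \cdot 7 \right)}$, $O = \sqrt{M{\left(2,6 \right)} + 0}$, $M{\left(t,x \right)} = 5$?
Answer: $- \frac{1466465}{2059} - 28 \sqrt{5} \approx -774.83$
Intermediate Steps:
$f{\left(P,L \right)} = -1 + L P$ ($f{\left(P,L \right)} = L P - 1 = -1 + L P$)
$O = \sqrt{5}$ ($O = \sqrt{5 + 0} = \sqrt{5} \approx 2.2361$)
$H = - \frac{2158289}{2059}$ ($H = - \frac{1602}{-2059} - \left(-1 + 6 \cdot 7 \cdot 25\right) = \left(-1602\right) \left(- \frac{1}{2059}\right) - \left(-1 + 42 \cdot 25\right) = \frac{1602}{2059} - \left(-1 + 1050\right) = \frac{1602}{2059} - 1049 = - \frac{2158289}{2059} \approx -1048.2$)
$\left(-12 + O\right) \left(-28\right) + H = \left(-12 + \sqrt{5}\right) \left(-28\right) - \frac{2158289}{2059} = \left(336 - 28 \sqrt{5}\right) - \frac{2158289}{2059} = - \frac{1466465}{2059} - 28 \sqrt{5}$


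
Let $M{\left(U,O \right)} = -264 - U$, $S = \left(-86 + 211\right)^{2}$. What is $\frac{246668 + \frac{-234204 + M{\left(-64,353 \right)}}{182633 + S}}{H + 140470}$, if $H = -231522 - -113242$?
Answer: $\frac{2445183497}{219967251} \approx 11.116$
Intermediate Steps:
$H = -118280$ ($H = -231522 + 113242 = -118280$)
$S = 15625$ ($S = 125^{2} = 15625$)
$\frac{246668 + \frac{-234204 + M{\left(-64,353 \right)}}{182633 + S}}{H + 140470} = \frac{246668 + \frac{-234204 - 200}{182633 + 15625}}{-118280 + 140470} = \frac{246668 + \frac{-234204 + \left(-264 + 64\right)}{198258}}{22190} = \left(246668 + \left(-234204 - 200\right) \frac{1}{198258}\right) \frac{1}{22190} = \left(246668 - \frac{117202}{99129}\right) \frac{1}{22190} = \frac{24451834970}{99129} \cdot \frac{1}{22190} = \frac{2445183497}{219967251}$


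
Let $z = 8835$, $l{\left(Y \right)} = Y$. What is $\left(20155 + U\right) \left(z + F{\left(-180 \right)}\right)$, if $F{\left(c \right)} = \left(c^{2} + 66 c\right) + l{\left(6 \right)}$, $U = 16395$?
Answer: $1073144550$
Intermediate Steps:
$F{\left(c \right)} = 6 + c^{2} + 66 c$ ($F{\left(c \right)} = \left(c^{2} + 66 c\right) + 6 = 6 + c^{2} + 66 c$)
$\left(20155 + U\right) \left(z + F{\left(-180 \right)}\right) = \left(20155 + 16395\right) \left(8835 + \left(6 + \left(-180\right)^{2} + 66 \left(-180\right)\right)\right) = 36550 \left(8835 + \left(6 + 32400 - 11880\right)\right) = 36550 \left(8835 + 20526\right) = 36550 \cdot 29361 = 1073144550$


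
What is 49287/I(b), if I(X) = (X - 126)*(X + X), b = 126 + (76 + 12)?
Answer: 49287/37664 ≈ 1.3086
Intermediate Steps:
b = 214 (b = 126 + 88 = 214)
I(X) = 2*X*(-126 + X) (I(X) = (-126 + X)*(2*X) = 2*X*(-126 + X))
49287/I(b) = 49287/((2*214*(-126 + 214))) = 49287/((2*214*88)) = 49287/37664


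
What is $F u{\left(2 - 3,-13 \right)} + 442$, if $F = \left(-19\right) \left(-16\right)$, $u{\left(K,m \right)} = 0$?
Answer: $442$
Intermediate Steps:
$F = 304$
$F u{\left(2 - 3,-13 \right)} + 442 = 304 \cdot 0 + 442 = 0 + 442 = 442$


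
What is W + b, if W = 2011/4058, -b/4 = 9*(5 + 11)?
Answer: -2335397/4058 ≈ -575.50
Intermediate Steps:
b = -576 (b = -36*(5 + 11) = -36*16 = -4*144 = -576)
W = 2011/4058 (W = 2011*(1/4058) = 2011/4058 ≈ 0.49556)
W + b = 2011/4058 - 576 = -2335397/4058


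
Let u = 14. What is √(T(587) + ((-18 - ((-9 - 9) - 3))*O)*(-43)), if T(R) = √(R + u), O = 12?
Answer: √(-1548 + √601) ≈ 39.032*I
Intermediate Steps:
T(R) = √(14 + R) (T(R) = √(R + 14) = √(14 + R))
√(T(587) + ((-18 - ((-9 - 9) - 3))*O)*(-43)) = √(√(14 + 587) + ((-18 - ((-9 - 9) - 3))*12)*(-43)) = √(√601 + ((-18 - (-18 - 3))*12)*(-43)) = √(√601 + ((-18 - 1*(-21))*12)*(-43)) = √(√601 + ((-18 + 21)*12)*(-43)) = √(√601 + (3*12)*(-43)) = √(√601 + 36*(-43)) = √(√601 - 1548) = √(-1548 + √601)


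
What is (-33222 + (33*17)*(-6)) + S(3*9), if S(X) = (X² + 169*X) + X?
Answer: -31269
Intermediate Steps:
S(X) = X² + 170*X
(-33222 + (33*17)*(-6)) + S(3*9) = (-33222 + (33*17)*(-6)) + (3*9)*(170 + 3*9) = (-33222 + 561*(-6)) + 27*(170 + 27) = (-33222 - 3366) + 27*197 = -36588 + 5319 = -31269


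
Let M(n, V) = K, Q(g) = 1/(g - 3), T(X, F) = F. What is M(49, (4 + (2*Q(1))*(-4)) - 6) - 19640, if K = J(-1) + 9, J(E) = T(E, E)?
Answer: -19632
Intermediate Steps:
J(E) = E
Q(g) = 1/(-3 + g)
K = 8 (K = -1 + 9 = 8)
M(n, V) = 8
M(49, (4 + (2*Q(1))*(-4)) - 6) - 19640 = 8 - 19640 = -19632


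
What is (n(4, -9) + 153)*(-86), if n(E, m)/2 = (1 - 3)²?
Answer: -13846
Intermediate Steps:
n(E, m) = 8 (n(E, m) = 2*(1 - 3)² = 2*(-2)² = 2*4 = 8)
(n(4, -9) + 153)*(-86) = (8 + 153)*(-86) = 161*(-86) = -13846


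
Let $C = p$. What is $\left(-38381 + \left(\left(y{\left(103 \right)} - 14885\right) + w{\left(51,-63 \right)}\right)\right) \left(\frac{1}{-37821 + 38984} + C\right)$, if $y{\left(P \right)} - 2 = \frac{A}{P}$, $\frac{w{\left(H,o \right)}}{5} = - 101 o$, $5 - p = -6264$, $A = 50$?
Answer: $- \frac{16106919529056}{119789} \approx -1.3446 \cdot 10^{8}$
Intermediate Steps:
$p = 6269$ ($p = 5 - -6264 = 5 + 6264 = 6269$)
$C = 6269$
$w{\left(H,o \right)} = - 505 o$ ($w{\left(H,o \right)} = 5 \left(- 101 o\right) = - 505 o$)
$y{\left(P \right)} = 2 + \frac{50}{P}$
$\left(-38381 + \left(\left(y{\left(103 \right)} - 14885\right) + w{\left(51,-63 \right)}\right)\right) \left(\frac{1}{-37821 + 38984} + C\right) = \left(-38381 - - \frac{1744046}{103}\right) \left(\frac{1}{-37821 + 38984} + 6269\right) = \left(-38381 + \left(\left(\left(2 + 50 \cdot \frac{1}{103}\right) - 14885\right) + 31815\right)\right) \left(\frac{1}{1163} + 6269\right) = \left(-38381 + \left(\left(\left(2 + \frac{50}{103}\right) - 14885\right) + 31815\right)\right) \left(\frac{1}{1163} + 6269\right) = \left(-38381 + \left(\left(\frac{256}{103} - 14885\right) + 31815\right)\right) \frac{7290848}{1163} = \left(-38381 + \left(- \frac{1532899}{103} + 31815\right)\right) \frac{7290848}{1163} = \left(-38381 + \frac{1744046}{103}\right) \frac{7290848}{1163} = \left(- \frac{2209197}{103}\right) \frac{7290848}{1163} = - \frac{16106919529056}{119789}$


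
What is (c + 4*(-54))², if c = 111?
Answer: 11025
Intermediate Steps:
(c + 4*(-54))² = (111 + 4*(-54))² = (111 - 216)² = (-105)² = 11025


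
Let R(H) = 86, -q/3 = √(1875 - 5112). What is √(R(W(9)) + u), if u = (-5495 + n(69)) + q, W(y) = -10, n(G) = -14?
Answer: √(-5423 - 3*I*√3237) ≈ 1.159 - 73.65*I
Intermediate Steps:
q = -3*I*√3237 (q = -3*√(1875 - 5112) = -3*I*√3237 ≈ -170.68*I)
u = -5509 - 3*I*√3237 (u = (-5495 - 14) - 3*I*√3237 = -5509 - 3*I*√3237 ≈ -5509.0 - 170.68*I)
√(R(W(9)) + u) = √(86 + (-5509 - 3*I*√3237)) = √(-5423 - 3*I*√3237)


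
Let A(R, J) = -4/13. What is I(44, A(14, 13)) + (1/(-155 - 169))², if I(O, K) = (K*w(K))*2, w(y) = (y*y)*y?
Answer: 53776273/2998219536 ≈ 0.017936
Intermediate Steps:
w(y) = y³ (w(y) = y²*y = y³)
A(R, J) = -4/13 (A(R, J) = -4*1/13 = -4/13)
I(O, K) = 2*K⁴ (I(O, K) = (K*K³)*2 = K⁴*2 = 2*K⁴)
I(44, A(14, 13)) + (1/(-155 - 169))² = 2*(-4/13)⁴ + (1/(-155 - 169))² = 2*(256/28561) + (1/(-324))² = 512/28561 + (-1/324)² = 512/28561 + 1/104976 = 53776273/2998219536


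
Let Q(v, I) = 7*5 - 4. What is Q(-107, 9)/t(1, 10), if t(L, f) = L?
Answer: 31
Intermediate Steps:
Q(v, I) = 31 (Q(v, I) = 35 - 4 = 31)
Q(-107, 9)/t(1, 10) = 31/1 = 31*1 = 31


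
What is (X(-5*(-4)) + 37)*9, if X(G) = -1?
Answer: 324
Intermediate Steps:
(X(-5*(-4)) + 37)*9 = (-1 + 37)*9 = 36*9 = 324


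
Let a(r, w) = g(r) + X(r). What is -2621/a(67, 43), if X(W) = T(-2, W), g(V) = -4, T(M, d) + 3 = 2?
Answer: 2621/5 ≈ 524.20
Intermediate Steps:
T(M, d) = -1 (T(M, d) = -3 + 2 = -1)
X(W) = -1
a(r, w) = -5 (a(r, w) = -4 - 1 = -5)
-2621/a(67, 43) = -2621/(-5) = -2621*(-⅕) = 2621/5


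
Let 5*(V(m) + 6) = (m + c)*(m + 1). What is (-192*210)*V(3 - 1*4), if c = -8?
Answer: 241920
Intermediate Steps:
V(m) = -6 + (1 + m)*(-8 + m)/5 (V(m) = -6 + ((m - 8)*(m + 1))/5 = -6 + ((-8 + m)*(1 + m))/5 = -6 + ((1 + m)*(-8 + m))/5 = -6 + (1 + m)*(-8 + m)/5)
(-192*210)*V(3 - 1*4) = (-192*210)*(-38/5 - 7*(3 - 1*4)/5 + (3 - 1*4)**2/5) = -40320*(-38/5 - 7*(3 - 4)/5 + (3 - 4)**2/5) = -40320*(-38/5 - 7/5*(-1) + (1/5)*(-1)**2) = -40320*(-38/5 + 7/5 + (1/5)*1) = -40320*(-38/5 + 7/5 + 1/5) = -40320*(-6) = 241920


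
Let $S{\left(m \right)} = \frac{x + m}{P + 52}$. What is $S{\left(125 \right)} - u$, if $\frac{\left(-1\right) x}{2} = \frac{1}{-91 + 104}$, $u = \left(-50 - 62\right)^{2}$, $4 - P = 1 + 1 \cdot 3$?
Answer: $- \frac{8478121}{676} \approx -12542.0$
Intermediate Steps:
$P = 0$ ($P = 4 - \left(1 + 1 \cdot 3\right) = 4 - \left(1 + 3\right) = 4 - 4 = 0$)
$u = 12544$ ($u = \left(-112\right)^{2} = 12544$)
$x = - \frac{2}{13}$ ($x = - \frac{2}{-91 + 104} = - \frac{2}{13} \approx -0.15385$)
$S{\left(m \right)} = - \frac{1}{338} + \frac{m}{52}$ ($S{\left(m \right)} = \frac{- \frac{2}{13} + m}{0 + 52} = \frac{- \frac{2}{13} + m}{52} = \left(- \frac{2}{13} + m\right) \frac{1}{52} = - \frac{1}{338} + \frac{m}{52}$)
$S{\left(125 \right)} - u = \left(- \frac{1}{338} + \frac{1}{52} \cdot 125\right) - 12544 = \left(- \frac{1}{338} + \frac{125}{52}\right) - 12544 = \frac{1623}{676} - 12544 = - \frac{8478121}{676}$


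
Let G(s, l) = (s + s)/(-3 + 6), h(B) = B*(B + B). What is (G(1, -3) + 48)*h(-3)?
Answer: 876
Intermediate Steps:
h(B) = 2*B**2 (h(B) = B*(2*B) = 2*B**2)
G(s, l) = 2*s/3 (G(s, l) = (2*s)/3 = (2*s)*(1/3) = 2*s/3)
(G(1, -3) + 48)*h(-3) = ((2/3)*1 + 48)*(2*(-3)**2) = (2/3 + 48)*(2*9) = (146/3)*18 = 876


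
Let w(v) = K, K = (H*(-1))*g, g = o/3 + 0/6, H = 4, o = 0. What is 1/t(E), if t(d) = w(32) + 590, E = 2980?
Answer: 1/590 ≈ 0.0016949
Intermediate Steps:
g = 0 (g = 0/3 + 0/6 = 0*(⅓) + 0*(⅙) = 0 + 0 = 0)
K = 0 (K = (4*(-1))*0 = -4*0 = 0)
w(v) = 0
t(d) = 590 (t(d) = 0 + 590 = 590)
1/t(E) = 1/590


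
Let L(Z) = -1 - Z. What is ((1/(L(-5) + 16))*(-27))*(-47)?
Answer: 1269/20 ≈ 63.450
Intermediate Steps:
((1/(L(-5) + 16))*(-27))*(-47) = ((1/((-1 - 1*(-5)) + 16))*(-27))*(-47) = ((1/((-1 + 5) + 16))*(-27))*(-47) = ((1/(4 + 16))*(-27))*(-47) = ((1/20)*(-27))*(-47) = -27/20*(-47) = 1269/20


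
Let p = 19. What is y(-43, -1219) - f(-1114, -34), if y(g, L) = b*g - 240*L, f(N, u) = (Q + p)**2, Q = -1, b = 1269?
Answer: 237669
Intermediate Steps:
f(N, u) = 324 (f(N, u) = (-1 + 19)**2 = 18**2 = 324)
y(g, L) = -240*L + 1269*g (y(g, L) = 1269*g - 240*L = -240*L + 1269*g)
y(-43, -1219) - f(-1114, -34) = (-240*(-1219) + 1269*(-43)) - 1*324 = (292560 - 54567) - 324 = 237993 - 324 = 237669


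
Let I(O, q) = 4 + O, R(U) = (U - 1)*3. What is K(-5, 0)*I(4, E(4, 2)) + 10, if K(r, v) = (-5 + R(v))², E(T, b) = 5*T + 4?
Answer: 522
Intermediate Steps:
E(T, b) = 4 + 5*T
R(U) = -3 + 3*U (R(U) = (-1 + U)*3 = -3 + 3*U)
K(r, v) = (-8 + 3*v)² (K(r, v) = (-5 + (-3 + 3*v))² = (-8 + 3*v)²)
K(-5, 0)*I(4, E(4, 2)) + 10 = (-8 + 3*0)²*(4 + 4) + 10 = (-8 + 0)²*8 + 10 = (-8)²*8 + 10 = 64*8 + 10 = 512 + 10 = 522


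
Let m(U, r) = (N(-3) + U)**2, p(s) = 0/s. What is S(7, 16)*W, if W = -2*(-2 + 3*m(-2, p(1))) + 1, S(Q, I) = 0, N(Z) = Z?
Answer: 0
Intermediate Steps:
p(s) = 0
m(U, r) = (-3 + U)**2
W = -145 (W = -2*(-2 + 3*(-3 - 2)**2) + 1 = -2*(-2 + 3*(-5)**2) + 1 = -2*(-2 + 3*25) + 1 = -2*(-2 + 75) + 1 = -2*73 + 1 = -146 + 1 = -145)
S(7, 16)*W = 0*(-145) = 0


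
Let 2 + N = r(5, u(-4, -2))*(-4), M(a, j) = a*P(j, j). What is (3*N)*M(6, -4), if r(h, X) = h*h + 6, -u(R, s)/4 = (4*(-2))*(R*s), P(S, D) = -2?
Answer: 4536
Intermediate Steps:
u(R, s) = 32*R*s (u(R, s) = -4*4*(-2)*R*s = -(-32)*R*s = 32*R*s)
r(h, X) = 6 + h² (r(h, X) = h² + 6 = 6 + h²)
M(a, j) = -2*a (M(a, j) = a*(-2) = -2*a)
N = -126 (N = -2 + (6 + 5²)*(-4) = -2 + (6 + 25)*(-4) = -2 + 31*(-4) = -2 - 124 = -126)
(3*N)*M(6, -4) = (3*(-126))*(-2*6) = -378*(-12) = 4536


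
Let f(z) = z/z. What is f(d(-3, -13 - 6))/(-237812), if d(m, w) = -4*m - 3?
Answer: -1/237812 ≈ -4.2050e-6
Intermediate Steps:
d(m, w) = -3 - 4*m
f(z) = 1
f(d(-3, -13 - 6))/(-237812) = 1/(-237812) = 1*(-1/237812) = -1/237812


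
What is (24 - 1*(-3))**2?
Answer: 729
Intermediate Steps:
(24 - 1*(-3))**2 = (24 + 3)**2 = 27**2 = 729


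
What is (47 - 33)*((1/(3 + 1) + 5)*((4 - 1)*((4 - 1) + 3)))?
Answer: 1323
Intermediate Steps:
(47 - 33)*((1/(3 + 1) + 5)*((4 - 1)*((4 - 1) + 3))) = 14*((1/4 + 5)*(3*(3 + 3))) = 14*((1/4 + 5)*(3*6)) = 14*((21/4)*18) = 14*(189/2) = 1323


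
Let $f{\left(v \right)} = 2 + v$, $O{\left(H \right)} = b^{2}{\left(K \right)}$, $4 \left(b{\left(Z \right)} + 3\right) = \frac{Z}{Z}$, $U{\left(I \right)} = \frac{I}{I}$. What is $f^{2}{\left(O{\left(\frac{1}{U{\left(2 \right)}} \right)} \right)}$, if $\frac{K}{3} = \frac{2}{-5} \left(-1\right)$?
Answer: $\frac{23409}{256} \approx 91.441$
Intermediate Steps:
$U{\left(I \right)} = 1$
$K = \frac{6}{5}$ ($K = 3 \frac{2}{-5} \left(-1\right) = 3 \cdot 2 \left(- \frac{1}{5}\right) \left(-1\right) = 3 \left(\left(- \frac{2}{5}\right) \left(-1\right)\right) = 3 \cdot \frac{2}{5} = \frac{6}{5} \approx 1.2$)
$b{\left(Z \right)} = - \frac{11}{4}$ ($b{\left(Z \right)} = -3 + \frac{Z \frac{1}{Z}}{4} = -3 + \frac{1}{4} \cdot 1 = -3 + \frac{1}{4} = - \frac{11}{4}$)
$O{\left(H \right)} = \frac{121}{16}$ ($O{\left(H \right)} = \left(- \frac{11}{4}\right)^{2} = \frac{121}{16}$)
$f^{2}{\left(O{\left(\frac{1}{U{\left(2 \right)}} \right)} \right)} = \left(2 + \frac{121}{16}\right)^{2} = \left(\frac{153}{16}\right)^{2} = \frac{23409}{256}$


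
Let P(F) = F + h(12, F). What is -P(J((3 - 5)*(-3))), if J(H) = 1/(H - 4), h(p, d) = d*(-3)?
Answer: 1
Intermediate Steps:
h(p, d) = -3*d
J(H) = 1/(-4 + H)
P(F) = -2*F (P(F) = F - 3*F = -2*F)
-P(J((3 - 5)*(-3))) = -(-2)/(-4 + (3 - 5)*(-3)) = -(-2)/(-4 - 2*(-3)) = -(-2)/(-4 + 6) = -(-2)/2 = -1*(-1) = 1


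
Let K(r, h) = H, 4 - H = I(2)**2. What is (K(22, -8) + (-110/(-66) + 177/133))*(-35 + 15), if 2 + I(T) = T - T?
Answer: -23920/399 ≈ -59.950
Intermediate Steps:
I(T) = -2 (I(T) = -2 + (T - T) = -2 + 0 = -2)
H = 0 (H = 4 - 1*(-2)**2 = 4 - 1*4 = 4 - 4 = 0)
K(r, h) = 0
(K(22, -8) + (-110/(-66) + 177/133))*(-35 + 15) = (0 + (-110/(-66) + 177/133))*(-35 + 15) = (0 + (-110*(-1/66) + 177*(1/133)))*(-20) = (0 + (5/3 + 177/133))*(-20) = (0 + 1196/399)*(-20) = (1196/399)*(-20) = -23920/399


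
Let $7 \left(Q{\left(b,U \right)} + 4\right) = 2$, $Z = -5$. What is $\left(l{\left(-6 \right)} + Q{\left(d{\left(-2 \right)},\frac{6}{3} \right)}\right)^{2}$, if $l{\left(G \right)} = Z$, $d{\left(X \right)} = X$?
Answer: $\frac{3721}{49} \approx 75.939$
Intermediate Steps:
$Q{\left(b,U \right)} = - \frac{26}{7}$ ($Q{\left(b,U \right)} = -4 + \frac{1}{7} \cdot 2 = -4 + \frac{2}{7} = - \frac{26}{7}$)
$l{\left(G \right)} = -5$
$\left(l{\left(-6 \right)} + Q{\left(d{\left(-2 \right)},\frac{6}{3} \right)}\right)^{2} = \left(-5 - \frac{26}{7}\right)^{2} = \left(- \frac{61}{7}\right)^{2} = \frac{3721}{49}$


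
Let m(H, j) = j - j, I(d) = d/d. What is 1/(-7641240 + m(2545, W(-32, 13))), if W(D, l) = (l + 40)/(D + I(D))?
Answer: -1/7641240 ≈ -1.3087e-7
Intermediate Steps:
I(d) = 1
W(D, l) = (40 + l)/(1 + D) (W(D, l) = (l + 40)/(D + 1) = (40 + l)/(1 + D))
m(H, j) = 0
1/(-7641240 + m(2545, W(-32, 13))) = 1/(-7641240 + 0) = 1/(-7641240) = -1/7641240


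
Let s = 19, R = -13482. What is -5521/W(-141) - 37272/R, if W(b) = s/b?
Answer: 1749319895/42693 ≈ 40974.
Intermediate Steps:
W(b) = 19/b
-5521/W(-141) - 37272/R = -5521/(19/(-141)) - 37272/(-13482) = -5521/(19*(-1/141)) - 37272*(-1/13482) = -5521/(-19/141) + 6212/2247 = -5521*(-141/19) + 6212/2247 = 778461/19 + 6212/2247 = 1749319895/42693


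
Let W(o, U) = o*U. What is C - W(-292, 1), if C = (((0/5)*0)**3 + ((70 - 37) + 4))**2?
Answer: 1661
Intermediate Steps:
W(o, U) = U*o
C = 1369 (C = ((((1/5)*0)*0)**3 + (33 + 4))**2 = ((0*0)**3 + 37)**2 = (0**3 + 37)**2 = (0 + 37)**2 = 37**2 = 1369)
C - W(-292, 1) = 1369 - (-292) = 1369 - 1*(-292) = 1369 + 292 = 1661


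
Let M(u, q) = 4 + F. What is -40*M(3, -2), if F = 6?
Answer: -400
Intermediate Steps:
M(u, q) = 10 (M(u, q) = 4 + 6 = 10)
-40*M(3, -2) = -40*10 = -400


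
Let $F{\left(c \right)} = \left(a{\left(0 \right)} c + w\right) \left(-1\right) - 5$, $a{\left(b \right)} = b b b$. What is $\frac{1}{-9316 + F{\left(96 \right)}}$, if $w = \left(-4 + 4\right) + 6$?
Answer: $- \frac{1}{9327} \approx -0.00010722$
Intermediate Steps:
$a{\left(b \right)} = b^{3}$ ($a{\left(b \right)} = b^{2} b = b^{3}$)
$w = 6$ ($w = 0 + 6 = 6$)
$F{\left(c \right)} = -11$ ($F{\left(c \right)} = \left(0^{3} c + 6\right) \left(-1\right) - 5 = \left(0 c + 6\right) \left(-1\right) - 5 = \left(0 + 6\right) \left(-1\right) - 5 = 6 \left(-1\right) - 5 = -6 - 5 = -11$)
$\frac{1}{-9316 + F{\left(96 \right)}} = \frac{1}{-9316 - 11} = \frac{1}{-9327} = - \frac{1}{9327}$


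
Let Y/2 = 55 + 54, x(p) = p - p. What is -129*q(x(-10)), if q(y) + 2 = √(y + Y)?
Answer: 258 - 129*√218 ≈ -1646.7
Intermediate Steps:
x(p) = 0
Y = 218 (Y = 2*(55 + 54) = 2*109 = 218)
q(y) = -2 + √(218 + y) (q(y) = -2 + √(y + 218) = -2 + √(218 + y))
-129*q(x(-10)) = -129*(-2 + √(218 + 0)) = -129*(-2 + √218) = 258 - 129*√218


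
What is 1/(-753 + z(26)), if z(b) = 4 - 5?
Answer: -1/754 ≈ -0.0013263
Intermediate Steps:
z(b) = -1
1/(-753 + z(26)) = 1/(-753 - 1) = 1/(-754) = -1/754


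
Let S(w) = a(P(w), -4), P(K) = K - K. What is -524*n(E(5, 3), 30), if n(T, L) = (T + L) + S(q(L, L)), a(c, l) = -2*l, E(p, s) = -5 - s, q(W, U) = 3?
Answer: -15720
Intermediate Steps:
P(K) = 0
S(w) = 8 (S(w) = -2*(-4) = 8)
n(T, L) = 8 + L + T (n(T, L) = (T + L) + 8 = (L + T) + 8 = 8 + L + T)
-524*n(E(5, 3), 30) = -524*(8 + 30 + (-5 - 1*3)) = -524*(8 + 30 + (-5 - 3)) = -524*(8 + 30 - 8) = -524*30 = -15720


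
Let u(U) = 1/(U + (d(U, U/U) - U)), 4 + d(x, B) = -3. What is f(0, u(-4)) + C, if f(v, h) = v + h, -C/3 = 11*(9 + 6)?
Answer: -3466/7 ≈ -495.14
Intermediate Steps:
d(x, B) = -7 (d(x, B) = -4 - 3 = -7)
C = -495 (C = -33*(9 + 6) = -33*15 = -3*165 = -495)
u(U) = -⅐ (u(U) = 1/(U + (-7 - U)) = 1/(-7) = -⅐)
f(v, h) = h + v
f(0, u(-4)) + C = (-⅐ + 0) - 495 = -⅐ - 495 = -3466/7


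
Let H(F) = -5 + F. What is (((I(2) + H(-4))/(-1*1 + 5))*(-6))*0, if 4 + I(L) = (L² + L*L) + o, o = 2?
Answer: 0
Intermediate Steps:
I(L) = -2 + 2*L² (I(L) = -4 + ((L² + L*L) + 2) = -4 + ((L² + L²) + 2) = -4 + (2*L² + 2) = -4 + (2 + 2*L²) = -2 + 2*L²)
(((I(2) + H(-4))/(-1*1 + 5))*(-6))*0 = ((((-2 + 2*2²) + (-5 - 4))/(-1*1 + 5))*(-6))*0 = ((((-2 + 2*4) - 9)/(-1 + 5))*(-6))*0 = ((((-2 + 8) - 9)/4)*(-6))*0 = (((6 - 9)*(¼))*(-6))*0 = (-3*¼*(-6))*0 = -¾*(-6)*0 = (9/2)*0 = 0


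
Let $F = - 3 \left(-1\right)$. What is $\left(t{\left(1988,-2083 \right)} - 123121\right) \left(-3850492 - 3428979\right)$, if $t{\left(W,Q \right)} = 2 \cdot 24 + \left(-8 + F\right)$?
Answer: $895942731738$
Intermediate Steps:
$F = 3$ ($F = \left(-1\right) \left(-3\right) = 3$)
$t{\left(W,Q \right)} = 43$ ($t{\left(W,Q \right)} = 2 \cdot 24 + \left(-8 + 3\right) = 48 - 5 = 43$)
$\left(t{\left(1988,-2083 \right)} - 123121\right) \left(-3850492 - 3428979\right) = \left(43 - 123121\right) \left(-3850492 - 3428979\right) = \left(-123078\right) \left(-7279471\right) = 895942731738$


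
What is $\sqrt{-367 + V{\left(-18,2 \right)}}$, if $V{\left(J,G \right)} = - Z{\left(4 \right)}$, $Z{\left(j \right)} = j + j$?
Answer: $5 i \sqrt{15} \approx 19.365 i$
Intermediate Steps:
$Z{\left(j \right)} = 2 j$
$V{\left(J,G \right)} = -8$ ($V{\left(J,G \right)} = - 2 \cdot 4 = \left(-1\right) 8 = -8$)
$\sqrt{-367 + V{\left(-18,2 \right)}} = \sqrt{-367 - 8} = \sqrt{-375} = 5 i \sqrt{15}$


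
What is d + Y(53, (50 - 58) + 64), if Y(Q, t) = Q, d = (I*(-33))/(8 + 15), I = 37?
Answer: -2/23 ≈ -0.086957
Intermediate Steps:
d = -1221/23 (d = (37*(-33))/(8 + 15) = -1221/23 ≈ -53.087)
d + Y(53, (50 - 58) + 64) = -1221/23 + 53 = -2/23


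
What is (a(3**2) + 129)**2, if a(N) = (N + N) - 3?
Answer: 20736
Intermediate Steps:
a(N) = -3 + 2*N (a(N) = 2*N - 3 = -3 + 2*N)
(a(3**2) + 129)**2 = ((-3 + 2*3**2) + 129)**2 = ((-3 + 2*9) + 129)**2 = ((-3 + 18) + 129)**2 = (15 + 129)**2 = 144**2 = 20736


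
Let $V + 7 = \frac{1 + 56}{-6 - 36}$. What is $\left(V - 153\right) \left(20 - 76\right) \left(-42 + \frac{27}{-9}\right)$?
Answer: $-406620$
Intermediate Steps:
$V = - \frac{117}{14}$ ($V = -7 + \frac{1 + 56}{-6 - 36} = -7 + \frac{57}{-42} = -7 + 57 \left(- \frac{1}{42}\right) = -7 - \frac{19}{14} = - \frac{117}{14} \approx -8.3571$)
$\left(V - 153\right) \left(20 - 76\right) \left(-42 + \frac{27}{-9}\right) = \left(- \frac{117}{14} - 153\right) \left(20 - 76\right) \left(-42 + \frac{27}{-9}\right) = - \frac{2259 \left(- 56 \left(-42 + 27 \left(- \frac{1}{9}\right)\right)\right)}{14} = - \frac{2259 \left(- 56 \left(-42 - 3\right)\right)}{14} = - \frac{2259 \left(\left(-56\right) \left(-45\right)\right)}{14} = \left(- \frac{2259}{14}\right) 2520 = -406620$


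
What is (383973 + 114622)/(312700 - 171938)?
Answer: 498595/140762 ≈ 3.5421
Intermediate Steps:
(383973 + 114622)/(312700 - 171938) = 498595/140762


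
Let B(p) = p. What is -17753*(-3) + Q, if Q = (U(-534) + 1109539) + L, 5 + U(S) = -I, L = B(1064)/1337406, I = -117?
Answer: 111091629466/95529 ≈ 1.1629e+6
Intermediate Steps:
L = 76/95529 (L = 1064/1337406 = 1064*(1/1337406) = 76/95529 ≈ 0.00079557)
U(S) = 112 (U(S) = -5 - 1*(-117) = -5 + 117 = 112)
Q = 106003850455/95529 (Q = (112 + 1109539) + 76/95529 = 1109651 + 76/95529 = 106003850455/95529 ≈ 1.1097e+6)
-17753*(-3) + Q = -17753*(-3) + 106003850455/95529 = 53259 + 106003850455/95529 = 111091629466/95529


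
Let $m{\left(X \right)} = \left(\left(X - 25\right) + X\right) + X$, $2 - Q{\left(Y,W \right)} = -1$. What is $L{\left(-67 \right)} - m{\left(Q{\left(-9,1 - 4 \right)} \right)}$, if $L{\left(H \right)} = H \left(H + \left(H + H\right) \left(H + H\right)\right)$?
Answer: $-1198547$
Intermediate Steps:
$Q{\left(Y,W \right)} = 3$ ($Q{\left(Y,W \right)} = 2 - -1 = 2 + 1 = 3$)
$L{\left(H \right)} = H \left(H + 4 H^{2}\right)$ ($L{\left(H \right)} = H \left(H + 2 H 2 H\right) = H \left(H + 4 H^{2}\right)$)
$m{\left(X \right)} = -25 + 3 X$ ($m{\left(X \right)} = \left(\left(-25 + X\right) + X\right) + X = \left(-25 + 2 X\right) + X = -25 + 3 X$)
$L{\left(-67 \right)} - m{\left(Q{\left(-9,1 - 4 \right)} \right)} = \left(-67\right)^{2} \left(1 + 4 \left(-67\right)\right) - \left(-25 + 3 \cdot 3\right) = 4489 \left(1 - 268\right) - \left(-25 + 9\right) = 4489 \left(-267\right) - -16 = -1198563 + 16 = -1198547$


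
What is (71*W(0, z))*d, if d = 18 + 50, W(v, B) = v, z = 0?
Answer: 0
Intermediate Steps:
d = 68
(71*W(0, z))*d = (71*0)*68 = 0*68 = 0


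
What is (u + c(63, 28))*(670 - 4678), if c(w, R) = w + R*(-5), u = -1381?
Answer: 5843664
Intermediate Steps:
c(w, R) = w - 5*R
(u + c(63, 28))*(670 - 4678) = (-1381 + (63 - 5*28))*(670 - 4678) = (-1381 + (63 - 140))*(-4008) = (-1381 - 77)*(-4008) = -1458*(-4008) = 5843664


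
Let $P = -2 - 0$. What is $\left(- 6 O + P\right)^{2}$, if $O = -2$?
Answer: $100$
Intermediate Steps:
$P = -2$ ($P = -2 + 0 = -2$)
$\left(- 6 O + P\right)^{2} = \left(\left(-6\right) \left(-2\right) - 2\right)^{2} = \left(12 - 2\right)^{2} = 10^{2} = 100$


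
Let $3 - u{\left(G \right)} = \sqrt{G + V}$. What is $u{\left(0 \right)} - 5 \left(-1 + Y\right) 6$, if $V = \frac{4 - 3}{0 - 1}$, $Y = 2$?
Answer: $-90 + 30 i \approx -90.0 + 30.0 i$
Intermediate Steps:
$V = -1$ ($V = 1 \frac{1}{-1} = 1 \left(-1\right) = -1$)
$u{\left(G \right)} = 3 - \sqrt{-1 + G}$ ($u{\left(G \right)} = 3 - \sqrt{G - 1} = 3 - \sqrt{-1 + G}$)
$u{\left(0 \right)} - 5 \left(-1 + Y\right) 6 = \left(3 - \sqrt{-1 + 0}\right) - 5 \left(-1 + 2\right) 6 = \left(3 - \sqrt{-1}\right) \left(-5\right) 1 \cdot 6 = \left(3 - i\right) \left(\left(-5\right) 6\right) = \left(3 - i\right) \left(-30\right) = -90 + 30 i$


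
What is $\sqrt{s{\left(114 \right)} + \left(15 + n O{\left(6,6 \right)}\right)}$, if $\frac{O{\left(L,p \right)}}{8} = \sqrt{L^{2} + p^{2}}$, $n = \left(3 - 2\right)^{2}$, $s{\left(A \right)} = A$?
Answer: $\sqrt{129 + 48 \sqrt{2}} \approx 14.031$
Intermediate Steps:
$n = 1$ ($n = 1^{2} = 1$)
$O{\left(L,p \right)} = 8 \sqrt{L^{2} + p^{2}}$
$\sqrt{s{\left(114 \right)} + \left(15 + n O{\left(6,6 \right)}\right)} = \sqrt{114 + \left(15 + 1 \cdot 8 \sqrt{6^{2} + 6^{2}}\right)} = \sqrt{114 + \left(15 + 1 \cdot 8 \sqrt{36 + 36}\right)} = \sqrt{114 + \left(15 + 1 \cdot 8 \sqrt{72}\right)} = \sqrt{114 + \left(15 + 1 \cdot 8 \cdot 6 \sqrt{2}\right)} = \sqrt{114 + \left(15 + 1 \cdot 48 \sqrt{2}\right)} = \sqrt{114 + \left(15 + 48 \sqrt{2}\right)} = \sqrt{129 + 48 \sqrt{2}}$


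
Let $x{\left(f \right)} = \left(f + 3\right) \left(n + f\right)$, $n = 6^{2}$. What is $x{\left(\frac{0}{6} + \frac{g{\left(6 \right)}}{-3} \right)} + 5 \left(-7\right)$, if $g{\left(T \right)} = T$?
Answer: $-1$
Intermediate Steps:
$n = 36$
$x{\left(f \right)} = \left(3 + f\right) \left(36 + f\right)$ ($x{\left(f \right)} = \left(f + 3\right) \left(36 + f\right) = \left(3 + f\right) \left(36 + f\right)$)
$x{\left(\frac{0}{6} + \frac{g{\left(6 \right)}}{-3} \right)} + 5 \left(-7\right) = \left(108 + \left(\frac{0}{6} + \frac{6}{-3}\right)^{2} + 39 \left(\frac{0}{6} + \frac{6}{-3}\right)\right) + 5 \left(-7\right) = \left(108 + \left(0 \cdot \frac{1}{6} + 6 \left(- \frac{1}{3}\right)\right)^{2} + 39 \left(0 \cdot \frac{1}{6} + 6 \left(- \frac{1}{3}\right)\right)\right) - 35 = \left(108 + \left(0 - 2\right)^{2} + 39 \left(0 - 2\right)\right) - 35 = \left(108 + \left(-2\right)^{2} + 39 \left(-2\right)\right) - 35 = \left(108 + 4 - 78\right) - 35 = 34 - 35 = -1$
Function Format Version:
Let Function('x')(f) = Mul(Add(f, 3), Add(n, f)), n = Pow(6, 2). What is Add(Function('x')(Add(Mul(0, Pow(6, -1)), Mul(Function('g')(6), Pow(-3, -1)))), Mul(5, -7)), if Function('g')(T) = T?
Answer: -1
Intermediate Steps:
n = 36
Function('x')(f) = Mul(Add(3, f), Add(36, f)) (Function('x')(f) = Mul(Add(f, 3), Add(36, f)) = Mul(Add(3, f), Add(36, f)))
Add(Function('x')(Add(Mul(0, Pow(6, -1)), Mul(Function('g')(6), Pow(-3, -1)))), Mul(5, -7)) = Add(Add(108, Pow(Add(Mul(0, Pow(6, -1)), Mul(6, Pow(-3, -1))), 2), Mul(39, Add(Mul(0, Pow(6, -1)), Mul(6, Pow(-3, -1))))), Mul(5, -7)) = Add(Add(108, Pow(Add(Mul(0, Rational(1, 6)), Mul(6, Rational(-1, 3))), 2), Mul(39, Add(Mul(0, Rational(1, 6)), Mul(6, Rational(-1, 3))))), -35) = Add(Add(108, Pow(Add(0, -2), 2), Mul(39, Add(0, -2))), -35) = Add(Add(108, Pow(-2, 2), Mul(39, -2)), -35) = Add(Add(108, 4, -78), -35) = Add(34, -35) = -1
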